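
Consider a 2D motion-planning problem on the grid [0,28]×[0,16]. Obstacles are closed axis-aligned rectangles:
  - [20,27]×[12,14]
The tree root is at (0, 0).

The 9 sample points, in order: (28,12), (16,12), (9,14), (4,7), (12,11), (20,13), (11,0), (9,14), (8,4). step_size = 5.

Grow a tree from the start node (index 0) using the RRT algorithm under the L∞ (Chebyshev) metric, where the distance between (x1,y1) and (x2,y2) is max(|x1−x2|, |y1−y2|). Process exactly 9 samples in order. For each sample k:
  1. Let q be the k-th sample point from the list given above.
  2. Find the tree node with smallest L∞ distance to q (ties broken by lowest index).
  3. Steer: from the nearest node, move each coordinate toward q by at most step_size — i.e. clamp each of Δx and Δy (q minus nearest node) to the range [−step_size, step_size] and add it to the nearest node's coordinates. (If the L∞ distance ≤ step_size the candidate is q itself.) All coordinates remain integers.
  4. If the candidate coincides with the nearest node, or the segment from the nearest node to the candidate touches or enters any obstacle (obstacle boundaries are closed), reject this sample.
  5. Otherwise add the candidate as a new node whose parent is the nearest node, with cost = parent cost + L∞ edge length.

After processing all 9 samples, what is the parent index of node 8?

1. q=(28,12) nearest=0 d=28 new=(5,5) → add node 1 parent=0 cost=5
2. q=(16,12) nearest=1 d=11 new=(10,10) → add node 2 parent=1 cost=10
3. q=(9,14) nearest=2 d=4 new=(9,14) → add node 3 parent=2 cost=14
4. q=(4,7) nearest=1 d=2 new=(4,7) → add node 4 parent=1 cost=7
5. q=(12,11) nearest=2 d=2 new=(12,11) → add node 5 parent=2 cost=12
6. q=(20,13) nearest=5 d=8 new=(17,13) → add node 6 parent=5 cost=17
7. q=(11,0) nearest=1 d=6 new=(10,0) → add node 7 parent=1 cost=10
8. q=(9,14) nearest=3 d=0 → coincident, reject
9. q=(8,4) nearest=1 d=3 new=(8,4) → add node 8 parent=1 cost=8

Parent of node 8: 1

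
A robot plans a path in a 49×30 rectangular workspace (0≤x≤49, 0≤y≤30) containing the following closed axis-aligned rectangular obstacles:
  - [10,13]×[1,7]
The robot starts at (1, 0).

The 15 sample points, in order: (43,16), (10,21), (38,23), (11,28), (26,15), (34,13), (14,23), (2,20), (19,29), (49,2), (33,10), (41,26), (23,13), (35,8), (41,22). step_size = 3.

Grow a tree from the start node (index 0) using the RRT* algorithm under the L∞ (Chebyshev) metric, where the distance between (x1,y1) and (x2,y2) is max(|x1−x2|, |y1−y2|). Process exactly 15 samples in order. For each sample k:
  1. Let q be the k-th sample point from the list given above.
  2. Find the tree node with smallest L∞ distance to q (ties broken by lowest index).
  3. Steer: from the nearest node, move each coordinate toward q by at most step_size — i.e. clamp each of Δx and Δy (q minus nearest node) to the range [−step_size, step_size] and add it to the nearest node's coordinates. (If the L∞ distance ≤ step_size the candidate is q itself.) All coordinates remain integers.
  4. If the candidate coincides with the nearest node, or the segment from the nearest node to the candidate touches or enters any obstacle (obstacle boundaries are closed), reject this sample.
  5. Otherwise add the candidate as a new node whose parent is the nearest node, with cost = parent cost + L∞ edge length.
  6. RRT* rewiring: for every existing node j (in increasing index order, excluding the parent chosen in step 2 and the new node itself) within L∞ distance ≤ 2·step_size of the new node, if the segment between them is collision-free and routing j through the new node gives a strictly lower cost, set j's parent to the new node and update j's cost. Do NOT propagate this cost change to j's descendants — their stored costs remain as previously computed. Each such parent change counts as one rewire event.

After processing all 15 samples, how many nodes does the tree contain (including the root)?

1. q=(43,16) nearest=0 d=42 new=(4,3) → add node 1 parent=0 cost=3
2. q=(10,21) nearest=1 d=18 new=(7,6) → add node 2 parent=1 cost=6
3. q=(38,23) nearest=2 d=31 new=(10,9) → add node 3 parent=2 cost=9
4. q=(11,28) nearest=3 d=19 new=(11,12) → add node 4 parent=3 cost=12
5. q=(26,15) nearest=4 d=15 new=(14,15) → add node 5 parent=4 cost=15
6. q=(34,13) nearest=5 d=20 new=(17,13) → add node 6 parent=5 cost=18
7. q=(14,23) nearest=5 d=8 new=(14,18) → add node 7 parent=5 cost=18
8. q=(2,20) nearest=4 d=9 new=(8,15) → add node 8 parent=4 cost=15
9. q=(19,29) nearest=7 d=11 new=(17,21) → add node 9 parent=7 cost=21
10. q=(49,2) nearest=6 d=32 new=(20,10) → add node 10 parent=6 cost=21
11. q=(33,10) nearest=10 d=13 new=(23,10) → add node 11 parent=10 cost=24
12. q=(41,26) nearest=11 d=18 new=(26,13) → add node 12 parent=11 cost=27
13. q=(23,13) nearest=10 d=3 new=(23,13) → add node 13 parent=10 cost=24
14. q=(35,8) nearest=12 d=9 new=(29,10) → add node 14 parent=12 cost=30
15. q=(41,22) nearest=14 d=12 new=(32,13) → add node 15 parent=14 cost=33

Node count: 16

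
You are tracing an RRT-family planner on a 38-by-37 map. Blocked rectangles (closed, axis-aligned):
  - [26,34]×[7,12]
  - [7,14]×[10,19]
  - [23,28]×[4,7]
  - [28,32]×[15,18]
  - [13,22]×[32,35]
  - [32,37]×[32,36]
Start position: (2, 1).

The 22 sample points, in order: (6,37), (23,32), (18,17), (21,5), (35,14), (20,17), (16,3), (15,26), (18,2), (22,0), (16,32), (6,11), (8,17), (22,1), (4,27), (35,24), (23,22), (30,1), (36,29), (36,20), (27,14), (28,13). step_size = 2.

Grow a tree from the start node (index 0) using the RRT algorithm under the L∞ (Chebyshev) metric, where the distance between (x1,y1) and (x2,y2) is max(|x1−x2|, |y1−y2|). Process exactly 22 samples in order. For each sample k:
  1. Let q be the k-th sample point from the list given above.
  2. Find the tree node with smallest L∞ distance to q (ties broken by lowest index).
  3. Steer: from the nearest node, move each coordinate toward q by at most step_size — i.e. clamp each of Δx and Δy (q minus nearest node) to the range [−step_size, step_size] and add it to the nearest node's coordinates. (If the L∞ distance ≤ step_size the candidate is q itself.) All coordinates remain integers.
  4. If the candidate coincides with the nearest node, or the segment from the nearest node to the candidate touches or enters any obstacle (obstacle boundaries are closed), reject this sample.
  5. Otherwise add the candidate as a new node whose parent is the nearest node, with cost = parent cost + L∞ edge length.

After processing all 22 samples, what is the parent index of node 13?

Parent of node 13: 10

1. q=(6,37) nearest=0 d=36 new=(4,3) → add node 1 parent=0 cost=2
2. q=(23,32) nearest=1 d=29 new=(6,5) → add node 2 parent=1 cost=4
3. q=(18,17) nearest=2 d=12 new=(8,7) → add node 3 parent=2 cost=6
4. q=(21,5) nearest=3 d=13 new=(10,5) → add node 4 parent=3 cost=8
5. q=(35,14) nearest=4 d=25 new=(12,7) → add node 5 parent=4 cost=10
6. q=(20,17) nearest=5 d=10 new=(14,9) → add node 6 parent=5 cost=12
7. q=(16,3) nearest=5 d=4 new=(14,5) → add node 7 parent=5 cost=12
8. q=(15,26) nearest=6 d=17 new=(15,11) → add node 8 parent=6 cost=14
9. q=(18,2) nearest=7 d=4 new=(16,3) → add node 9 parent=7 cost=14
10. q=(22,0) nearest=9 d=6 new=(18,1) → add node 10 parent=9 cost=16
11. q=(16,32) nearest=8 d=21 new=(16,13) → add node 11 parent=8 cost=16
12. q=(6,11) nearest=3 d=4 new=(6,9) → add node 12 parent=3 cost=8
13. q=(8,17) nearest=8 d=7 new=(13,13) → blocked by [7,14]×[10,19], reject
14. q=(22,1) nearest=10 d=4 new=(20,1) → add node 13 parent=10 cost=18
15. q=(4,27) nearest=11 d=14 new=(14,15) → blocked by [7,14]×[10,19], reject
16. q=(35,24) nearest=11 d=19 new=(18,15) → add node 14 parent=11 cost=18
17. q=(23,22) nearest=14 d=7 new=(20,17) → add node 15 parent=14 cost=20
18. q=(30,1) nearest=13 d=10 new=(22,1) → add node 16 parent=13 cost=20
19. q=(36,29) nearest=15 d=16 new=(22,19) → add node 17 parent=15 cost=22
20. q=(36,20) nearest=17 d=14 new=(24,20) → add node 18 parent=17 cost=24
21. q=(27,14) nearest=17 d=5 new=(24,17) → add node 19 parent=17 cost=24
22. q=(28,13) nearest=19 d=4 new=(26,15) → add node 20 parent=19 cost=26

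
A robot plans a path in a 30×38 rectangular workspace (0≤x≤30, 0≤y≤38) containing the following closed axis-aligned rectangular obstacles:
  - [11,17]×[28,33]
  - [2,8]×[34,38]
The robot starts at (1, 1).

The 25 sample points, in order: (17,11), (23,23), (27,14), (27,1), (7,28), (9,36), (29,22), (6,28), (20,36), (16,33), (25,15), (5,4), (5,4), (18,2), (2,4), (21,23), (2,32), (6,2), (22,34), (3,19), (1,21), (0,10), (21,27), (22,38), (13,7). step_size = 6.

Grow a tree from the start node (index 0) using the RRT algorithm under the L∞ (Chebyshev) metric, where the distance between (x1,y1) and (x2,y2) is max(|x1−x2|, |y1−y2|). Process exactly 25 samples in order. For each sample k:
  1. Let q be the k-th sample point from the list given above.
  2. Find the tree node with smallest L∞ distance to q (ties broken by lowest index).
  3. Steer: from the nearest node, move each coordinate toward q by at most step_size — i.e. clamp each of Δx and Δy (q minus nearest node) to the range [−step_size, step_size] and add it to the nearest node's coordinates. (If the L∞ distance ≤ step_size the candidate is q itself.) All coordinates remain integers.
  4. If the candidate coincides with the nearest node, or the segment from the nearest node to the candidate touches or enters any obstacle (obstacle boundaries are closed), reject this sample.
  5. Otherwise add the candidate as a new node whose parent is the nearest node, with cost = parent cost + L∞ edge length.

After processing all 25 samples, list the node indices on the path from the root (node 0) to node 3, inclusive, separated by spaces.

1. q=(17,11) nearest=0 d=16 new=(7,7) → add node 1 parent=0 cost=6
2. q=(23,23) nearest=1 d=16 new=(13,13) → add node 2 parent=1 cost=12
3. q=(27,14) nearest=2 d=14 new=(19,14) → add node 3 parent=2 cost=18
4. q=(27,1) nearest=3 d=13 new=(25,8) → add node 4 parent=3 cost=24
5. q=(7,28) nearest=3 d=14 new=(13,20) → add node 5 parent=3 cost=24
6. q=(9,36) nearest=5 d=16 new=(9,26) → add node 6 parent=5 cost=30
7. q=(29,22) nearest=3 d=10 new=(25,20) → add node 7 parent=3 cost=24
8. q=(6,28) nearest=6 d=3 new=(6,28) → add node 8 parent=6 cost=33
9. q=(20,36) nearest=6 d=11 new=(15,32) → blocked by [11,17]×[28,33], reject
10. q=(16,33) nearest=6 d=7 new=(15,32) → blocked by [11,17]×[28,33], reject
11. q=(25,15) nearest=7 d=5 new=(25,15) → add node 9 parent=7 cost=29
12. q=(5,4) nearest=1 d=3 new=(5,4) → add node 10 parent=1 cost=9
13. q=(5,4) nearest=10 d=0 → coincident, reject
14. q=(18,2) nearest=4 d=7 new=(19,2) → add node 11 parent=4 cost=30
15. q=(2,4) nearest=0 d=3 new=(2,4) → add node 12 parent=0 cost=3
16. q=(21,23) nearest=7 d=4 new=(21,23) → add node 13 parent=7 cost=28
17. q=(2,32) nearest=8 d=4 new=(2,32) → add node 14 parent=8 cost=37
18. q=(6,2) nearest=10 d=2 new=(6,2) → add node 15 parent=10 cost=11
19. q=(22,34) nearest=13 d=11 new=(22,29) → add node 16 parent=13 cost=34
20. q=(3,19) nearest=6 d=7 new=(3,20) → add node 17 parent=6 cost=36
21. q=(1,21) nearest=17 d=2 new=(1,21) → add node 18 parent=17 cost=38
22. q=(0,10) nearest=10 d=6 new=(0,10) → add node 19 parent=10 cost=15
23. q=(21,27) nearest=16 d=2 new=(21,27) → add node 20 parent=16 cost=36
24. q=(22,38) nearest=16 d=9 new=(22,35) → add node 21 parent=16 cost=40
25. q=(13,7) nearest=1 d=6 new=(13,7) → add node 22 parent=1 cost=12

Path: 0 1 2 3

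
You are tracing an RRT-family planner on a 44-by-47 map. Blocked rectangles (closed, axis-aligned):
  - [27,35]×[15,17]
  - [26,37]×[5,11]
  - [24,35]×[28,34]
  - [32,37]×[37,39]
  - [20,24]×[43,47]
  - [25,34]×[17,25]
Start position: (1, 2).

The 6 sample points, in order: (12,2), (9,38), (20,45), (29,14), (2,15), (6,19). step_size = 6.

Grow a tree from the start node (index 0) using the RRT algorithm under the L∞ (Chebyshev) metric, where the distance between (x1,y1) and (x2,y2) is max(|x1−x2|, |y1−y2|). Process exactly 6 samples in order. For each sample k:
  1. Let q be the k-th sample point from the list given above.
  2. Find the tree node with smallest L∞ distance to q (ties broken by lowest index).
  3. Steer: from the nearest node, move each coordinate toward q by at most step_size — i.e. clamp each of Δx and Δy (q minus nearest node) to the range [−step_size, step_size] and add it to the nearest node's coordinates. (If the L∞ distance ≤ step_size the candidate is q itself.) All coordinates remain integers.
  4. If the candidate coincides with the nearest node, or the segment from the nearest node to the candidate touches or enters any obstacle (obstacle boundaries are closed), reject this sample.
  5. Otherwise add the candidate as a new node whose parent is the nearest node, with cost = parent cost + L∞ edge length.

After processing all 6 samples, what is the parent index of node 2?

Parent of node 2: 0

1. q=(12,2) nearest=0 d=11 new=(7,2) → add node 1 parent=0 cost=6
2. q=(9,38) nearest=0 d=36 new=(7,8) → add node 2 parent=0 cost=6
3. q=(20,45) nearest=2 d=37 new=(13,14) → add node 3 parent=2 cost=12
4. q=(29,14) nearest=3 d=16 new=(19,14) → add node 4 parent=3 cost=18
5. q=(2,15) nearest=2 d=7 new=(2,14) → add node 5 parent=2 cost=12
6. q=(6,19) nearest=5 d=5 new=(6,19) → add node 6 parent=5 cost=17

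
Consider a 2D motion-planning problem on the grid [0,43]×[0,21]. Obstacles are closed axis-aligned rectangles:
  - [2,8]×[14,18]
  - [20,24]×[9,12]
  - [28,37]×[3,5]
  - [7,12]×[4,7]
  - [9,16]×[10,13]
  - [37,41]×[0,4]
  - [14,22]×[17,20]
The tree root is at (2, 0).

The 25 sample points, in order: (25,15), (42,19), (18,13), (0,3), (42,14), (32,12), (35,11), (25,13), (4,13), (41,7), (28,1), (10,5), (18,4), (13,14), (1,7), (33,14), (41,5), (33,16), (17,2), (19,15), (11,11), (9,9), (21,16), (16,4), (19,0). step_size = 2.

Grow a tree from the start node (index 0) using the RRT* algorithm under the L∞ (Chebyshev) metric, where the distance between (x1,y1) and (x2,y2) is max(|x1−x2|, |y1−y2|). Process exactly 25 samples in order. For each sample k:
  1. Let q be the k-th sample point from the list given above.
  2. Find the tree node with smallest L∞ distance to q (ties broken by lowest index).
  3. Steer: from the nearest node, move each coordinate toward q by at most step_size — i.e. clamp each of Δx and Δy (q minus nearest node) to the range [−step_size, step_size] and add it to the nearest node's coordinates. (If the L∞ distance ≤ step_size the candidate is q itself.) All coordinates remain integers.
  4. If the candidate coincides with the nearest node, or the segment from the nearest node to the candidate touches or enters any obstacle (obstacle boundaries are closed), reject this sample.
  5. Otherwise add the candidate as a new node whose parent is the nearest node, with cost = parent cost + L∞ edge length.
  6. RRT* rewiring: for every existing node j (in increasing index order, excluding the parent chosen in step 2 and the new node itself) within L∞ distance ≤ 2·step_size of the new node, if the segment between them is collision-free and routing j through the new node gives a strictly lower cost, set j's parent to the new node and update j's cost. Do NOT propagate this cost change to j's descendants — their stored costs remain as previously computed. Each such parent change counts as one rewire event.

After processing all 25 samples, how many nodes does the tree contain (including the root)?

1. q=(25,15) nearest=0 d=23 new=(4,2) → add node 1 parent=0 cost=2
2. q=(42,19) nearest=1 d=38 new=(6,4) → add node 2 parent=1 cost=4
3. q=(18,13) nearest=2 d=12 new=(8,6) → blocked by [7,12]×[4,7], reject
4. q=(0,3) nearest=0 d=3 new=(0,2) → add node 3 parent=0 cost=2
5. q=(42,14) nearest=2 d=36 new=(8,6) → blocked by [7,12]×[4,7], reject
6. q=(32,12) nearest=2 d=26 new=(8,6) → blocked by [7,12]×[4,7], reject
7. q=(35,11) nearest=2 d=29 new=(8,6) → blocked by [7,12]×[4,7], reject
8. q=(25,13) nearest=2 d=19 new=(8,6) → blocked by [7,12]×[4,7], reject
9. q=(4,13) nearest=2 d=9 new=(4,6) → add node 4 parent=2 cost=6
10. q=(41,7) nearest=2 d=35 new=(8,6) → blocked by [7,12]×[4,7], reject
11. q=(28,1) nearest=2 d=22 new=(8,2) → add node 5 parent=2 cost=6
12. q=(10,5) nearest=5 d=3 new=(10,4) → blocked by [7,12]×[4,7], reject
13. q=(18,4) nearest=5 d=10 new=(10,4) → blocked by [7,12]×[4,7], reject
14. q=(13,14) nearest=4 d=9 new=(6,8) → add node 6 parent=4 cost=8
15. q=(1,7) nearest=4 d=3 new=(2,7) → add node 7 parent=4 cost=8
16. q=(33,14) nearest=5 d=25 new=(10,4) → blocked by [7,12]×[4,7], reject
17. q=(41,5) nearest=5 d=33 new=(10,4) → blocked by [7,12]×[4,7], reject
18. q=(33,16) nearest=5 d=25 new=(10,4) → blocked by [7,12]×[4,7], reject
19. q=(17,2) nearest=5 d=9 new=(10,2) → add node 8 parent=5 cost=8
20. q=(19,15) nearest=2 d=13 new=(8,6) → blocked by [7,12]×[4,7], reject
21. q=(11,11) nearest=6 d=5 new=(8,10) → add node 9 parent=6 cost=10
22. q=(9,9) nearest=9 d=1 new=(9,9) → add node 10 parent=9 cost=11
23. q=(21,16) nearest=10 d=12 new=(11,11) → blocked by [9,16]×[10,13], reject
24. q=(16,4) nearest=8 d=6 new=(12,4) → blocked by [7,12]×[4,7], reject
25. q=(19,0) nearest=8 d=9 new=(12,0) → add node 11 parent=8 cost=10

Node count: 12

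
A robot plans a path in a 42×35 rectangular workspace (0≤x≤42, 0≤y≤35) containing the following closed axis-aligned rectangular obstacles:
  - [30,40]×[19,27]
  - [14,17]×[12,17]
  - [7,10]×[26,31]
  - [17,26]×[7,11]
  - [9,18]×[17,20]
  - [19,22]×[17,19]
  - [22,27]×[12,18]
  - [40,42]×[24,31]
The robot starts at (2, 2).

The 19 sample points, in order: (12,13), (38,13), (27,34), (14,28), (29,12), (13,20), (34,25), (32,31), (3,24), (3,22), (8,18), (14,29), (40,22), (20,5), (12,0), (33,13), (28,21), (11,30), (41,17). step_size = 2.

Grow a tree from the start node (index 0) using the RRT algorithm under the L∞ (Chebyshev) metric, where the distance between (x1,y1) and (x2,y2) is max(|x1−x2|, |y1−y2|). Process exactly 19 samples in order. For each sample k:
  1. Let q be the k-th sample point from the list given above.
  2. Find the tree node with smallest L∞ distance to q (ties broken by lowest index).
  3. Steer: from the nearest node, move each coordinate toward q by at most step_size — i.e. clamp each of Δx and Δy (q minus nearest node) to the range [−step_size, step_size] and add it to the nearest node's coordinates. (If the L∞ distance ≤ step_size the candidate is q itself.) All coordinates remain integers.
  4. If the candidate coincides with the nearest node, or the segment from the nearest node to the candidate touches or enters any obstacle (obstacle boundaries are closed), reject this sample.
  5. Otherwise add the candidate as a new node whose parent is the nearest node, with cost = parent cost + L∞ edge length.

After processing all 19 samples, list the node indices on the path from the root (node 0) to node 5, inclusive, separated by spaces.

Path: 0 1 2 3 4 5

1. q=(12,13) nearest=0 d=11 new=(4,4) → add node 1 parent=0 cost=2
2. q=(38,13) nearest=1 d=34 new=(6,6) → add node 2 parent=1 cost=4
3. q=(27,34) nearest=2 d=28 new=(8,8) → add node 3 parent=2 cost=6
4. q=(14,28) nearest=3 d=20 new=(10,10) → add node 4 parent=3 cost=8
5. q=(29,12) nearest=4 d=19 new=(12,12) → add node 5 parent=4 cost=10
6. q=(13,20) nearest=5 d=8 new=(13,14) → add node 6 parent=5 cost=12
7. q=(34,25) nearest=6 d=21 new=(15,16) → blocked by [14,17]×[12,17], reject
8. q=(32,31) nearest=6 d=19 new=(15,16) → blocked by [14,17]×[12,17], reject
9. q=(3,24) nearest=6 d=10 new=(11,16) → add node 7 parent=6 cost=14
10. q=(3,22) nearest=7 d=8 new=(9,18) → blocked by [9,18]×[17,20], reject
11. q=(8,18) nearest=7 d=3 new=(9,18) → blocked by [9,18]×[17,20], reject
12. q=(14,29) nearest=7 d=13 new=(13,18) → blocked by [9,18]×[17,20], reject
13. q=(40,22) nearest=6 d=27 new=(15,16) → blocked by [14,17]×[12,17], reject
14. q=(20,5) nearest=5 d=8 new=(14,10) → add node 8 parent=5 cost=12
15. q=(12,0) nearest=2 d=6 new=(8,4) → add node 9 parent=2 cost=6
16. q=(33,13) nearest=8 d=19 new=(16,12) → blocked by [14,17]×[12,17], reject
17. q=(28,21) nearest=8 d=14 new=(16,12) → blocked by [14,17]×[12,17], reject
18. q=(11,30) nearest=7 d=14 new=(11,18) → blocked by [9,18]×[17,20], reject
19. q=(41,17) nearest=8 d=27 new=(16,12) → blocked by [14,17]×[12,17], reject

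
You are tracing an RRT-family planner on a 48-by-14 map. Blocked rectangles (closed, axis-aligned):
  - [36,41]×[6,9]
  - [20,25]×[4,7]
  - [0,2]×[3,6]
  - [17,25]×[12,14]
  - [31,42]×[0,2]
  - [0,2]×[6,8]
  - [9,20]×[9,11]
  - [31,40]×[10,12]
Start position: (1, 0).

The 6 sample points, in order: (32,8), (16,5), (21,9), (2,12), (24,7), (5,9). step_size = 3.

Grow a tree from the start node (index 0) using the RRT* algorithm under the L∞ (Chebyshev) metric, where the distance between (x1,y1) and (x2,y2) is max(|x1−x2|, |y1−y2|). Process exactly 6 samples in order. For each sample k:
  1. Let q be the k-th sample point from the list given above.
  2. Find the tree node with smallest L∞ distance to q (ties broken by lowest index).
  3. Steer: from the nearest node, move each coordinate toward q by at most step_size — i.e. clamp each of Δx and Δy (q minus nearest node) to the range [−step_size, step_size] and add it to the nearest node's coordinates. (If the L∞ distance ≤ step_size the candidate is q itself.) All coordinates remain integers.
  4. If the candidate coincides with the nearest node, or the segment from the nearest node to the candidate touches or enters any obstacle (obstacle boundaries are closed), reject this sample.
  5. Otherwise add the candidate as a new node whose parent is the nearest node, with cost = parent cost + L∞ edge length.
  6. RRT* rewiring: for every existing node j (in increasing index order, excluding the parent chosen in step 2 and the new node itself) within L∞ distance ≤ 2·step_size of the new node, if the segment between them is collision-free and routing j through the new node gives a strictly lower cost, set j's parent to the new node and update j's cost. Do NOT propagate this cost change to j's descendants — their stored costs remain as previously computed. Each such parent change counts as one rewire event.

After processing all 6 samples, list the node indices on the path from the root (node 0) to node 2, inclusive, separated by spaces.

1. q=(32,8) nearest=0 d=31 new=(4,3) → add node 1 parent=0 cost=3
2. q=(16,5) nearest=1 d=12 new=(7,5) → add node 2 parent=1 cost=6
3. q=(21,9) nearest=2 d=14 new=(10,8) → add node 3 parent=2 cost=9
4. q=(2,12) nearest=2 d=7 new=(4,8) → add node 4 parent=2 cost=9
5. q=(24,7) nearest=3 d=14 new=(13,7) → add node 5 parent=3 cost=12
6. q=(5,9) nearest=4 d=1 new=(5,9) → add node 6 parent=4 cost=10

Path: 0 1 2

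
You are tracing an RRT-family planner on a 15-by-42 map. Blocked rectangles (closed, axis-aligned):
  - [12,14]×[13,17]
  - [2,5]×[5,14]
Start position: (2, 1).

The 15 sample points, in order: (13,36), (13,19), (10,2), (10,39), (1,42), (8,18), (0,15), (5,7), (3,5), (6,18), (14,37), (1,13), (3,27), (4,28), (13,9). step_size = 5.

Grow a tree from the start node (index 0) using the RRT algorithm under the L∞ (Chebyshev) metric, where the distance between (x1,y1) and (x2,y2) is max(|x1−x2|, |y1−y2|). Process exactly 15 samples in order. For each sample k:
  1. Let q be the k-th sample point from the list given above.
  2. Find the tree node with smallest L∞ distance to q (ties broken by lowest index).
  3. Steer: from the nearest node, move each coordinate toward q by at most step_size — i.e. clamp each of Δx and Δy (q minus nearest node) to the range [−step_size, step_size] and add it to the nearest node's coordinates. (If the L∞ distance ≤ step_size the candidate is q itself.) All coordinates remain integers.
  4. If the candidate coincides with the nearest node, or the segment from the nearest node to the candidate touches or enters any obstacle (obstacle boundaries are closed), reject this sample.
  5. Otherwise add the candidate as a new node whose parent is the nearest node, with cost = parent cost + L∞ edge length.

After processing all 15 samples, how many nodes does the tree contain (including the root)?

Node count: 14

1. q=(13,36) nearest=0 d=35 new=(7,6) → add node 1 parent=0 cost=5
2. q=(13,19) nearest=1 d=13 new=(12,11) → add node 2 parent=1 cost=10
3. q=(10,2) nearest=1 d=4 new=(10,2) → add node 3 parent=1 cost=9
4. q=(10,39) nearest=2 d=28 new=(10,16) → add node 4 parent=2 cost=15
5. q=(1,42) nearest=4 d=26 new=(5,21) → add node 5 parent=4 cost=20
6. q=(8,18) nearest=4 d=2 new=(8,18) → add node 6 parent=4 cost=17
7. q=(0,15) nearest=5 d=6 new=(0,16) → add node 7 parent=5 cost=25
8. q=(5,7) nearest=1 d=2 new=(5,7) → blocked by [2,5]×[5,14], reject
9. q=(3,5) nearest=0 d=4 new=(3,5) → blocked by [2,5]×[5,14], reject
10. q=(6,18) nearest=6 d=2 new=(6,18) → add node 8 parent=6 cost=19
11. q=(14,37) nearest=5 d=16 new=(10,26) → add node 9 parent=5 cost=25
12. q=(1,13) nearest=7 d=3 new=(1,13) → add node 10 parent=7 cost=28
13. q=(3,27) nearest=5 d=6 new=(3,26) → add node 11 parent=5 cost=25
14. q=(4,28) nearest=11 d=2 new=(4,28) → add node 12 parent=11 cost=27
15. q=(13,9) nearest=2 d=2 new=(13,9) → add node 13 parent=2 cost=12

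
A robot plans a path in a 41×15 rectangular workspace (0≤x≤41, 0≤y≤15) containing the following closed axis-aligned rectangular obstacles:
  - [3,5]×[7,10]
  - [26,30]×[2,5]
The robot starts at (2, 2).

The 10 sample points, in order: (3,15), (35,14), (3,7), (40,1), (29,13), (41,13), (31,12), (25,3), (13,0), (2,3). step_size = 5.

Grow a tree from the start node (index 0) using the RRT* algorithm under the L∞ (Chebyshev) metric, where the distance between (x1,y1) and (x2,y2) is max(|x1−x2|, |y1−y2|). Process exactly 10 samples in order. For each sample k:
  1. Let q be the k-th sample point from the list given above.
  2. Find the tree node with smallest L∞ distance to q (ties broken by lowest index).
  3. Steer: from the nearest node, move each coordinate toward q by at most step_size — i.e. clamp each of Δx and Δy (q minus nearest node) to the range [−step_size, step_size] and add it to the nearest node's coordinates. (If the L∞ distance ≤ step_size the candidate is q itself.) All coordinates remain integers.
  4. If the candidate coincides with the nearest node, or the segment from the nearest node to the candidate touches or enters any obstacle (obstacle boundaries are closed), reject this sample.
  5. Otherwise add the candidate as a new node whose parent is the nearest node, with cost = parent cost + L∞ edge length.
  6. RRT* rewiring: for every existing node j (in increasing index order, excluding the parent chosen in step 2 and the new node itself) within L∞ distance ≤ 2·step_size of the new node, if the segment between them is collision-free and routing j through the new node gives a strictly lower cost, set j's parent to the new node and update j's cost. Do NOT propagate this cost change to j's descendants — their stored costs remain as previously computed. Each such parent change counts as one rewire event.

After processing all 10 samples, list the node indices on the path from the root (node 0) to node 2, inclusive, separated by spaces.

1. q=(3,15) nearest=0 d=13 new=(3,7) → blocked by [3,5]×[7,10], reject
2. q=(35,14) nearest=0 d=33 new=(7,7) → add node 1 parent=0 cost=5
3. q=(3,7) nearest=1 d=4 new=(3,7) → blocked by [3,5]×[7,10], reject
4. q=(40,1) nearest=1 d=33 new=(12,2) → add node 2 parent=1 cost=10
5. q=(29,13) nearest=2 d=17 new=(17,7) → add node 3 parent=2 cost=15
6. q=(41,13) nearest=3 d=24 new=(22,12) → add node 4 parent=3 cost=20
7. q=(31,12) nearest=4 d=9 new=(27,12) → add node 5 parent=4 cost=25
8. q=(25,3) nearest=3 d=8 new=(22,3) → add node 6 parent=3 cost=20
9. q=(13,0) nearest=2 d=2 new=(13,0) → add node 7 parent=2 cost=12
10. q=(2,3) nearest=0 d=1 new=(2,3) → add node 8 parent=0 cost=1

Path: 0 1 2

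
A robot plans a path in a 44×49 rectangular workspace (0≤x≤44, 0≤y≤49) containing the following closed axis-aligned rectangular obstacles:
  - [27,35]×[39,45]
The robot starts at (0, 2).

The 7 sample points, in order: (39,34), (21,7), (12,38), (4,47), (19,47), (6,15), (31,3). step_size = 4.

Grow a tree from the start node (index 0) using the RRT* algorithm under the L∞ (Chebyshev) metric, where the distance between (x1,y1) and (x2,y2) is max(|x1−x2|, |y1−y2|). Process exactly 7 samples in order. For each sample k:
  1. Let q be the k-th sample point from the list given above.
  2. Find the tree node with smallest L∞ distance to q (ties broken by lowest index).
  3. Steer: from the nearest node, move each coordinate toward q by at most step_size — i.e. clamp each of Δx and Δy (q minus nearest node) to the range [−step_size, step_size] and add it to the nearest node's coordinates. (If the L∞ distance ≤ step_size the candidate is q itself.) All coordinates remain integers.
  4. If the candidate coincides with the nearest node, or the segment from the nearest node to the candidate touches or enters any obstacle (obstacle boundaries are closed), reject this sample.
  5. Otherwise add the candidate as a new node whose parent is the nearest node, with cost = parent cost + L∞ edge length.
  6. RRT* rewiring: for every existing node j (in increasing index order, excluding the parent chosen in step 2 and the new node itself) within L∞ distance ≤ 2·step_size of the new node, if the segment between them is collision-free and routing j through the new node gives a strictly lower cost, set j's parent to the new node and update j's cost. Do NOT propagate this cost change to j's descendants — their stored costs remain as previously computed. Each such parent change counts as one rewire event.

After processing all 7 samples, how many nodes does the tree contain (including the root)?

1. q=(39,34) nearest=0 d=39 new=(4,6) → add node 1 parent=0 cost=4
2. q=(21,7) nearest=1 d=17 new=(8,7) → add node 2 parent=1 cost=8
3. q=(12,38) nearest=2 d=31 new=(12,11) → add node 3 parent=2 cost=12
4. q=(4,47) nearest=3 d=36 new=(8,15) → add node 4 parent=3 cost=16
5. q=(19,47) nearest=4 d=32 new=(12,19) → add node 5 parent=4 cost=20
6. q=(6,15) nearest=4 d=2 new=(6,15) → add node 6 parent=4 cost=18
7. q=(31,3) nearest=3 d=19 new=(16,7) → add node 7 parent=3 cost=16

Node count: 8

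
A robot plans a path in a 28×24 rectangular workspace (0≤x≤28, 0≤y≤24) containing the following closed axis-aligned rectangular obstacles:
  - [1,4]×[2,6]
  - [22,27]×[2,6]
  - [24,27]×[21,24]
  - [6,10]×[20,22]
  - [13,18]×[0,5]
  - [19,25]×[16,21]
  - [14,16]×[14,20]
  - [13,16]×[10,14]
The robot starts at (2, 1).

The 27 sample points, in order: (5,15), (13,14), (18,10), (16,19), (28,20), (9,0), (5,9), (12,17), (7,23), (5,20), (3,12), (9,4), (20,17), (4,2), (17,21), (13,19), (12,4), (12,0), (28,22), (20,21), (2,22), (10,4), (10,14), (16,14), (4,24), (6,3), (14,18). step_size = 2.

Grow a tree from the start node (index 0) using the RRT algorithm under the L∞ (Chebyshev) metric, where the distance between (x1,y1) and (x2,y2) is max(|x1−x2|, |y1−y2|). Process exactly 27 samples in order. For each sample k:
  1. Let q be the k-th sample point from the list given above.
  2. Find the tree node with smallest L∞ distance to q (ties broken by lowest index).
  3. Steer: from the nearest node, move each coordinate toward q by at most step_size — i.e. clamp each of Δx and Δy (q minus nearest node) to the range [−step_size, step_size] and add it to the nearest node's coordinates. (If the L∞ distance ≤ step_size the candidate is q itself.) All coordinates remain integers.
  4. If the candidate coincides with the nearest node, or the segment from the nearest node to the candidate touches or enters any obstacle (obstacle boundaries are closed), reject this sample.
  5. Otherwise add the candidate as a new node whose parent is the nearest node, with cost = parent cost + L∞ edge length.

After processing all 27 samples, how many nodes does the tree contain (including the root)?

Node count: 14

1. q=(5,15) nearest=0 d=14 new=(4,3) → blocked by [1,4]×[2,6], reject
2. q=(13,14) nearest=0 d=13 new=(4,3) → blocked by [1,4]×[2,6], reject
3. q=(18,10) nearest=0 d=16 new=(4,3) → blocked by [1,4]×[2,6], reject
4. q=(16,19) nearest=0 d=18 new=(4,3) → blocked by [1,4]×[2,6], reject
5. q=(28,20) nearest=0 d=26 new=(4,3) → blocked by [1,4]×[2,6], reject
6. q=(9,0) nearest=0 d=7 new=(4,0) → add node 1 parent=0 cost=2
7. q=(5,9) nearest=0 d=8 new=(4,3) → blocked by [1,4]×[2,6], reject
8. q=(12,17) nearest=0 d=16 new=(4,3) → blocked by [1,4]×[2,6], reject
9. q=(7,23) nearest=0 d=22 new=(4,3) → blocked by [1,4]×[2,6], reject
10. q=(5,20) nearest=0 d=19 new=(4,3) → blocked by [1,4]×[2,6], reject
11. q=(3,12) nearest=0 d=11 new=(3,3) → blocked by [1,4]×[2,6], reject
12. q=(9,4) nearest=1 d=5 new=(6,2) → add node 2 parent=1 cost=4
13. q=(20,17) nearest=2 d=15 new=(8,4) → add node 3 parent=2 cost=6
14. q=(4,2) nearest=0 d=2 new=(4,2) → blocked by [1,4]×[2,6], reject
15. q=(17,21) nearest=3 d=17 new=(10,6) → add node 4 parent=3 cost=8
16. q=(13,19) nearest=4 d=13 new=(12,8) → add node 5 parent=4 cost=10
17. q=(12,4) nearest=4 d=2 new=(12,4) → add node 6 parent=4 cost=10
18. q=(12,0) nearest=3 d=4 new=(10,2) → add node 7 parent=3 cost=8
19. q=(28,22) nearest=5 d=16 new=(14,10) → blocked by [13,16]×[10,14], reject
20. q=(20,21) nearest=5 d=13 new=(14,10) → blocked by [13,16]×[10,14], reject
21. q=(2,22) nearest=5 d=14 new=(10,10) → add node 8 parent=5 cost=12
22. q=(10,4) nearest=3 d=2 new=(10,4) → add node 9 parent=3 cost=8
23. q=(10,14) nearest=8 d=4 new=(10,12) → add node 10 parent=8 cost=14
24. q=(16,14) nearest=5 d=6 new=(14,10) → blocked by [13,16]×[10,14], reject
25. q=(4,24) nearest=10 d=12 new=(8,14) → add node 11 parent=10 cost=16
26. q=(6,3) nearest=2 d=1 new=(6,3) → add node 12 parent=2 cost=5
27. q=(14,18) nearest=10 d=6 new=(12,14) → add node 13 parent=10 cost=16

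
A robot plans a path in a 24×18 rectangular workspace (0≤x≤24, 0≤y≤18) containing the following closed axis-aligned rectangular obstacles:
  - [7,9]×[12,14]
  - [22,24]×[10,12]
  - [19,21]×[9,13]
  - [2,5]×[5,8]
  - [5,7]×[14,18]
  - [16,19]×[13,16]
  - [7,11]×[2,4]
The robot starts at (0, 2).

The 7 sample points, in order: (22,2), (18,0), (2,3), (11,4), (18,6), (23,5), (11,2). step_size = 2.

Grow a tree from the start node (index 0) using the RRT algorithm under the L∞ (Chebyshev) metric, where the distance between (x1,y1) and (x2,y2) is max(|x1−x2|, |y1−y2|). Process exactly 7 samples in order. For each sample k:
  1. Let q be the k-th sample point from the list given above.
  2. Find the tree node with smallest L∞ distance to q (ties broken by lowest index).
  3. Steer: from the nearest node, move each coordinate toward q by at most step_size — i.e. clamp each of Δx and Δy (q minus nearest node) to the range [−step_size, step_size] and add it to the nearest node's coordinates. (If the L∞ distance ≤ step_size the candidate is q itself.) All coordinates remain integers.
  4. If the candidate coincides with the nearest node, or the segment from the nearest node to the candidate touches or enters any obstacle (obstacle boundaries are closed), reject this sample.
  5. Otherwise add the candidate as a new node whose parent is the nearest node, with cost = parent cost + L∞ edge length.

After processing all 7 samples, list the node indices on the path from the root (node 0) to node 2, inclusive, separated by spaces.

Path: 0 1 2

1. q=(22,2) nearest=0 d=22 new=(2,2) → add node 1 parent=0 cost=2
2. q=(18,0) nearest=1 d=16 new=(4,0) → add node 2 parent=1 cost=4
3. q=(2,3) nearest=1 d=1 new=(2,3) → add node 3 parent=1 cost=3
4. q=(11,4) nearest=2 d=7 new=(6,2) → add node 4 parent=2 cost=6
5. q=(18,6) nearest=4 d=12 new=(8,4) → blocked by [7,11]×[2,4], reject
6. q=(23,5) nearest=4 d=17 new=(8,4) → blocked by [7,11]×[2,4], reject
7. q=(11,2) nearest=4 d=5 new=(8,2) → blocked by [7,11]×[2,4], reject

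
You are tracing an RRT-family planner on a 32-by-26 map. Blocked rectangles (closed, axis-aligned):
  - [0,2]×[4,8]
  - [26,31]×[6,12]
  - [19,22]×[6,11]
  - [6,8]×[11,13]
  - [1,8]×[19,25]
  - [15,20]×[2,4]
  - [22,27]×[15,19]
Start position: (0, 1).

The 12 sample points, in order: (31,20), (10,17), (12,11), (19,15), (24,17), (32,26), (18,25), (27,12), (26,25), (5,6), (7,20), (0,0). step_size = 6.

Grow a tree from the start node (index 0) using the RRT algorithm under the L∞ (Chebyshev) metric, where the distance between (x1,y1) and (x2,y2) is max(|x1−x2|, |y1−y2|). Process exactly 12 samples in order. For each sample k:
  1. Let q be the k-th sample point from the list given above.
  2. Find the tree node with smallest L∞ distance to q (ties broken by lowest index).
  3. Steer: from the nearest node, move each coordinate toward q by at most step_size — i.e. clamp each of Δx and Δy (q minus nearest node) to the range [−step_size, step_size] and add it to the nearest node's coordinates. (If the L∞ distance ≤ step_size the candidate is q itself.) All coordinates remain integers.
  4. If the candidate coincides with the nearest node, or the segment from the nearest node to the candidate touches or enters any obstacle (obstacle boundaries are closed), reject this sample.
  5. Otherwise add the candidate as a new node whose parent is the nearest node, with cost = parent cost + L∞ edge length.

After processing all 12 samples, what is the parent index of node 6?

1. q=(31,20) nearest=0 d=31 new=(6,7) → add node 1 parent=0 cost=6
2. q=(10,17) nearest=1 d=10 new=(10,13) → add node 2 parent=1 cost=12
3. q=(12,11) nearest=2 d=2 new=(12,11) → add node 3 parent=2 cost=14
4. q=(19,15) nearest=3 d=7 new=(18,15) → add node 4 parent=3 cost=20
5. q=(24,17) nearest=4 d=6 new=(24,17) → blocked by [22,27]×[15,19], reject
6. q=(32,26) nearest=4 d=14 new=(24,21) → blocked by [22,27]×[15,19], reject
7. q=(18,25) nearest=4 d=10 new=(18,21) → add node 5 parent=4 cost=26
8. q=(27,12) nearest=4 d=9 new=(24,12) → add node 6 parent=4 cost=26
9. q=(26,25) nearest=5 d=8 new=(24,25) → add node 7 parent=5 cost=32
10. q=(5,6) nearest=1 d=1 new=(5,6) → add node 8 parent=1 cost=7
11. q=(7,20) nearest=2 d=7 new=(7,19) → blocked by [1,8]×[19,25], reject
12. q=(0,0) nearest=0 d=1 new=(0,0) → add node 9 parent=0 cost=1

Parent of node 6: 4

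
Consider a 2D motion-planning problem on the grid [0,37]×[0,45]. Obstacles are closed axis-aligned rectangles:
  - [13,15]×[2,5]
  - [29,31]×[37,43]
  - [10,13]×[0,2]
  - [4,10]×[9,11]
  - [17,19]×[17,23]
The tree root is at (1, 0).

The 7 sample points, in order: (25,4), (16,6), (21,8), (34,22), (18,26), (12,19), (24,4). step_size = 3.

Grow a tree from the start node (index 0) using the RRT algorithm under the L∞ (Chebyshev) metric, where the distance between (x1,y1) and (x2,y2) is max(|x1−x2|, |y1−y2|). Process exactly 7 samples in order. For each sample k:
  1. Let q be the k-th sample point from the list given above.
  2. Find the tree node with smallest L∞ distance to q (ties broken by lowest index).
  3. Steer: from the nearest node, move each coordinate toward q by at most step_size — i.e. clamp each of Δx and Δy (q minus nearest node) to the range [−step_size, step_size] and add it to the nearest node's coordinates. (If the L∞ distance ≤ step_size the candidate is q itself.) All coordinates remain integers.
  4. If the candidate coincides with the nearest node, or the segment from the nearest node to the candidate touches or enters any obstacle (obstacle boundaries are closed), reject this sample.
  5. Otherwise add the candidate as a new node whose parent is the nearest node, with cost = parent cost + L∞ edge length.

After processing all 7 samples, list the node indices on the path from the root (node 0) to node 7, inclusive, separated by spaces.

1. q=(25,4) nearest=0 d=24 new=(4,3) → add node 1 parent=0 cost=3
2. q=(16,6) nearest=1 d=12 new=(7,6) → add node 2 parent=1 cost=6
3. q=(21,8) nearest=2 d=14 new=(10,8) → add node 3 parent=2 cost=9
4. q=(34,22) nearest=3 d=24 new=(13,11) → add node 4 parent=3 cost=12
5. q=(18,26) nearest=4 d=15 new=(16,14) → add node 5 parent=4 cost=15
6. q=(12,19) nearest=5 d=5 new=(13,17) → add node 6 parent=5 cost=18
7. q=(24,4) nearest=5 d=10 new=(19,11) → add node 7 parent=5 cost=18

Path: 0 1 2 3 4 5 7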